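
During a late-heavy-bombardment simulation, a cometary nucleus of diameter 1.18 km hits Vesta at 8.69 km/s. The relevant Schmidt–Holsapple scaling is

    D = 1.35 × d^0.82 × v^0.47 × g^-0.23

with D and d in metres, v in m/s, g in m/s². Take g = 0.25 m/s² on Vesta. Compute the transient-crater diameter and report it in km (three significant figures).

D ≈ 43.6 km

In SI units: d = 1180 m, v = 8690 m/s.
d^0.82 = 1180^0.82 = 330.3
v^0.47 = 8690^0.47 = 71.01
g^-0.23 = 0.25^-0.23 = 1.376
D = 1.35 × 330.3 × 71.01 × 1.376 = 43569 m
   = 43.57 km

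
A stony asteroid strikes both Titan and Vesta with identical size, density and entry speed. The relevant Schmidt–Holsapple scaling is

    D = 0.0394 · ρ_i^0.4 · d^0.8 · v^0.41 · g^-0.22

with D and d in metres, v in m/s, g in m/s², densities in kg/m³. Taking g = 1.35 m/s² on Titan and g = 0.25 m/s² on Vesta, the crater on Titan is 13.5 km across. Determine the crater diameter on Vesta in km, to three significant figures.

All impactor-dependent factors cancel in the ratio, leaving D_Vesta/D_Titan = (g_Vesta/g_Titan)^-0.22.
(0.25/1.35)^-0.22 = 0.1852^-0.22 = 1.449
D_Vesta = 1.449 × 13.5 km = 19.6 km

D ≈ 19.6 km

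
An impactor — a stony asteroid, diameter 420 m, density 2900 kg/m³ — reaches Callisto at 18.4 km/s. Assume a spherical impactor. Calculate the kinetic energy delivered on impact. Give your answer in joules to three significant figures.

v = 18400 m/s.
Mass m = (π/6) ρ d³ = (π/6) × 2900 × (420)³ = 1.125 × 10^11 kg
E = ½ m v² = 0.5 × 1.125 × 10^11 × (18400)² = 1.904 × 10^19 J

E ≈ 1.90 × 10^19 J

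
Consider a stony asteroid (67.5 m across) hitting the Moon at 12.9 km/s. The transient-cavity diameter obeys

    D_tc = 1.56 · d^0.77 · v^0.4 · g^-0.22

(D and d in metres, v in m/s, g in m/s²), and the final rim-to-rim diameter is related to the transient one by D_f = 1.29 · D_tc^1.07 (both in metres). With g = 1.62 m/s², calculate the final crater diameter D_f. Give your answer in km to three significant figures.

D_f ≈ 3.42 km

v = 12900 m/s.
d^0.77 = 67.5^0.77 = 25.62
v^0.4 = 12900^0.4 = 44.08
g^-0.22 = 1.62^-0.22 = 0.8993
D_tc = 1.56 × 25.62 × 44.08 × 0.8993 = 1584 m
D_f = 1.29 × (1584)^1.07 = 3422 m
     = 3.422 km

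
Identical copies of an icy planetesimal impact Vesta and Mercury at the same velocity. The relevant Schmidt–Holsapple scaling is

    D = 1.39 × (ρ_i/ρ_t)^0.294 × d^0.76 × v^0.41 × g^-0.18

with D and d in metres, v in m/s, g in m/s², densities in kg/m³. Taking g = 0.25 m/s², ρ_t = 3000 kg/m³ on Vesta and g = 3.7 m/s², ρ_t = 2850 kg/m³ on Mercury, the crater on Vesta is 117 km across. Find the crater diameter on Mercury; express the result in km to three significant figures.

D ≈ 73.1 km

The impactor-only factors (d, v, ρ_i) cancel in the ratio, leaving D_Mercury/D_Vesta = (g_Mercury/g_Vesta)^-0.18 · (ρ_t,Vesta/ρ_t,Mercury)^0.294.
(3.7/0.25)^-0.18 = 14.80^-0.18 = 0.6157
(3000/2850)^0.294 = 1.053^0.294 = 1.015
Ratio = 0.6157 × 1.015 = 0.6249
D_Mercury = 0.6249 × 117 km = 73.1 km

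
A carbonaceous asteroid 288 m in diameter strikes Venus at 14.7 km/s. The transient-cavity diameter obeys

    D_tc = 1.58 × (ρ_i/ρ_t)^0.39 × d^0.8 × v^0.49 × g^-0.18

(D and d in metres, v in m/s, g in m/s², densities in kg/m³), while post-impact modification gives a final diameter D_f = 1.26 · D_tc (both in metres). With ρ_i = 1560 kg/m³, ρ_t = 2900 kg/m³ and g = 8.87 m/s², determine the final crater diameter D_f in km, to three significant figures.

v = 14700 m/s.
(ρ_i/ρ_t)^0.39 = (1560/2900)^0.39 = 0.7852
d^0.8 = 288^0.8 = 92.79
v^0.49 = 14700^0.49 = 110.2
g^-0.18 = 8.87^-0.18 = 0.6751
D_tc = 1.58 × 0.7852 × 92.79 × 110.2 × 0.6751 = 8564 m
D_f = 1.26 × 8564 = 10791 m
     = 10.79 km

D_f ≈ 10.8 km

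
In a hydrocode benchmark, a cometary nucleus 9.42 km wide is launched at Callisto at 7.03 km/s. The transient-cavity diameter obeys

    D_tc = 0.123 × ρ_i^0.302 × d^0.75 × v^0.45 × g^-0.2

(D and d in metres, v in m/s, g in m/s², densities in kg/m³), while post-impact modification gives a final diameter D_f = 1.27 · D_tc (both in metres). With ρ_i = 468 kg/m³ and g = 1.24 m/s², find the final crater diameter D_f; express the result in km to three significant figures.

In SI: d = 9420 m, v = 7030 m/s.
ρ_i^0.302 = 468^0.302 = 6.403
d^0.75 = 9420^0.75 = 956.2
v^0.45 = 7030^0.45 = 53.84
g^-0.2 = 1.24^-0.2 = 0.9579
D_tc = 0.123 × 6.403 × 956.2 × 53.84 × 0.9579 = 38840 m
D_f = 1.27 × 38840 = 49327 m
     = 49.33 km

D_f ≈ 49.3 km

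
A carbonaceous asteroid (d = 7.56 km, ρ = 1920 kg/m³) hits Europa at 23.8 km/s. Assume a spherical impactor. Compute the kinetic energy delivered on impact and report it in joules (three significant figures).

E ≈ 1.23 × 10^23 J

d = 7560 m; v = 23800 m/s.
Mass m = (π/6) ρ d³ = (π/6) × 1920 × (7560)³ = 4.344 × 10^14 kg
E = ½ m v² = 0.5 × 4.344 × 10^14 × (23800)² = 1.230 × 10^23 J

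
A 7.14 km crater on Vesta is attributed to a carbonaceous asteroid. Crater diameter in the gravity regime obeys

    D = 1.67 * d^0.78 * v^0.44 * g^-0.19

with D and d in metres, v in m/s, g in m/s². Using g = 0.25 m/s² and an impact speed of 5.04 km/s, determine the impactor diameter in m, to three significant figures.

Rearranging for d: d = [D / (1.67 · 5040^0.44 · 0.25^-0.19)]^(1/0.78).
D = 7140 m.
5040^0.44 = 42.57
0.25^-0.19 = 1.301
Denominator = 1.67 × 42.57 × 1.301 = 92.49
D / 92.49 = 7140 / 92.49 = 77.20
d = 77.20^(1/0.78) = 77.20^1.2821 = 263.1 m

d ≈ 263 m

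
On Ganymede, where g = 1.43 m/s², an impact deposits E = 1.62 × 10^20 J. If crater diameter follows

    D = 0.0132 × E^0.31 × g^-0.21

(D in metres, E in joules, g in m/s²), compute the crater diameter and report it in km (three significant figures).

D ≈ 22.5 km

E^0.31 = (1.62 × 10^20)^0.31 = 1.841 × 10^6
g^-0.21 = 1.43^-0.21 = 0.9276
D = 0.0132 × 1.841 × 10^6 × 0.9276 = 22542 m
   = 22.54 km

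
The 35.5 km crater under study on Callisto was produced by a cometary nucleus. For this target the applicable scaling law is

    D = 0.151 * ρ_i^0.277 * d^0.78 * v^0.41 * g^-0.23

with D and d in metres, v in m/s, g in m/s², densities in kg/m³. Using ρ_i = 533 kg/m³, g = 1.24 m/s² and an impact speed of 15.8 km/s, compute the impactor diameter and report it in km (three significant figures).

Rearranging for d: d = [D / (0.151 · 533^0.277 · 15800^0.41 · 1.24^-0.23)]^(1/0.78).
D = 35500 m.
533^0.277 = 5.693
15800^0.41 = 52.66
1.24^-0.23 = 0.9517
Denominator = 0.151 × 5.693 × 52.66 × 0.9517 = 43.08
D / 43.08 = 35500 / 43.08 = 824.0
d = 824.0^(1/0.78) = 824.0^1.2821 = 5477 m

d ≈ 5.48 km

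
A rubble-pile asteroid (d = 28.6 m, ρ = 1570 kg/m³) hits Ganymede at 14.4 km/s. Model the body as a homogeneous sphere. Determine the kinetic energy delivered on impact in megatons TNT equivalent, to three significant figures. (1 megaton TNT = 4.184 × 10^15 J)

E ≈ 0.477 Mt TNT

v = 14400 m/s.
Mass m = (π/6) ρ d³ = (π/6) × 1570 × (28.6)³ = 1.923 × 10^7 kg
E = ½ m v² = 0.5 × 1.923 × 10^7 × (14400)² = 1.994 × 10^15 J
   = 1.994 × 10^15 / 4.184×10^15 = 0.4766 Mt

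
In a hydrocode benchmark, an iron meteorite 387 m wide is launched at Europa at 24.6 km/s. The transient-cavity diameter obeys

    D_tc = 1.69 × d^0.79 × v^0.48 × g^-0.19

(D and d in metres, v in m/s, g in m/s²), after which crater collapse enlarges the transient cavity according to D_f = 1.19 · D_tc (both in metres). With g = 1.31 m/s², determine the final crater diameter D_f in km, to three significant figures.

D_f ≈ 27.1 km

v = 24600 m/s.
d^0.79 = 387^0.79 = 110.7
v^0.48 = 24600^0.48 = 128.1
g^-0.19 = 1.31^-0.19 = 0.9500
D_tc = 1.69 × 110.7 × 128.1 × 0.9500 = 22770 m
D_f = 1.19 × 22770 = 27096 m
     = 27.10 km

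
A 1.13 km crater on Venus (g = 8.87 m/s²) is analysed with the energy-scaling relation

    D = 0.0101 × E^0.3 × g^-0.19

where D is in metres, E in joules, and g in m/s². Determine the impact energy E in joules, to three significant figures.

E ≈ 2.69 × 10^17 J

Rearranging: E = [D / (0.0101 · g^-0.19)]^(1/0.3).
D = 1130 m.
g^-0.19 = 8.87^-0.19 = 0.6605
D / (0.0101 × 0.6605) = 1130 / (6.671 × 10^-3) = 1.694 × 10^5
E = (1.694 × 10^5)^3.3333 = 2.689 × 10^17 J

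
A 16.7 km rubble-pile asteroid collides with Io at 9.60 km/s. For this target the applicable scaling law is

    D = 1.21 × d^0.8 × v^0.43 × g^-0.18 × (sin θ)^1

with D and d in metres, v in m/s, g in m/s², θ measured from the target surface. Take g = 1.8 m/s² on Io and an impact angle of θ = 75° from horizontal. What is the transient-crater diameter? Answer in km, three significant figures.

In SI units: d = 16700 m, v = 9600 m/s.
d^0.8 = 16700^0.8 = 2389
v^0.43 = 9600^0.43 = 51.57
g^-0.18 = 1.8^-0.18 = 0.8996
(sin 75°)^1 = 0.9659^1 = 0.9659
D = 1.21 × 2389 × 51.57 × 0.8996 × 0.9659 = 1.295 × 10^5 m
   = 129.5 km

D ≈ 130 km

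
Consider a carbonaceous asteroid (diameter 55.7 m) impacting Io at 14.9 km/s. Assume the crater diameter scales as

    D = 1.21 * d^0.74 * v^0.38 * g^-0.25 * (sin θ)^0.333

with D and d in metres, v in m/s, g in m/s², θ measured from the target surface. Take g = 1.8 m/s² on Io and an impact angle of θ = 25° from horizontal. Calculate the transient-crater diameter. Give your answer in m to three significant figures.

In SI units: v = 14900 m/s.
d^0.74 = 55.7^0.74 = 19.59
v^0.38 = 14900^0.38 = 38.53
g^-0.25 = 1.8^-0.25 = 0.8633
(sin 25°)^0.333 = 0.4226^0.333 = 0.7506
D = 1.21 × 19.59 × 38.53 × 0.8633 × 0.7506 = 591.8 m

D ≈ 592 m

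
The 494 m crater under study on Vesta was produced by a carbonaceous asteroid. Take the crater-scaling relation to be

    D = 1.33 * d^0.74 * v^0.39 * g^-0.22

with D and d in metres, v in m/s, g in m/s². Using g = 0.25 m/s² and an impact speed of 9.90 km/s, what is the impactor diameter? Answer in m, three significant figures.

d ≈ 15.4 m

Rearranging for d: d = [D / (1.33 · 9900^0.39 · 0.25^-0.22)]^(1/0.74).
9900^0.39 = 36.17
0.25^-0.22 = 1.357
Denominator = 1.33 × 36.17 × 1.357 = 65.28
D / 65.28 = 494 / 65.28 = 7.567
d = 7.567^(1/0.74) = 7.567^1.3514 = 15.41 m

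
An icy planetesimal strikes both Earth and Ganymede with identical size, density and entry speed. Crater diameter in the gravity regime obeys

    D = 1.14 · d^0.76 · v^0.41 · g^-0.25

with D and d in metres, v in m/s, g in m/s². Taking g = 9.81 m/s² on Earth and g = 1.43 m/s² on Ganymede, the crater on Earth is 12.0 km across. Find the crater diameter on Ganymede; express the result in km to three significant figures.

D ≈ 19.4 km

All impactor-dependent factors cancel in the ratio, leaving D_Ganymede/D_Earth = (g_Ganymede/g_Earth)^-0.25.
(1.43/9.81)^-0.25 = 0.1458^-0.25 = 1.618
D_Ganymede = 1.618 × 12.0 km = 19.4 km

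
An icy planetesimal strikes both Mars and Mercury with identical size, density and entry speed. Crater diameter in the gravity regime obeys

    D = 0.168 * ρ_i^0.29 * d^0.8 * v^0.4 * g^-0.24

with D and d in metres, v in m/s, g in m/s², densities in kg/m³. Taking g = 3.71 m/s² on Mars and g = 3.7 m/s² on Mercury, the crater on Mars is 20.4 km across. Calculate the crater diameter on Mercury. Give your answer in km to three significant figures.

All impactor-dependent factors cancel in the ratio, leaving D_Mercury/D_Mars = (g_Mercury/g_Mars)^-0.24.
(3.7/3.71)^-0.24 = 0.9973^-0.24 = 1.001
D_Mercury = 1.001 × 20.4 km = 20.4 km

D ≈ 20.4 km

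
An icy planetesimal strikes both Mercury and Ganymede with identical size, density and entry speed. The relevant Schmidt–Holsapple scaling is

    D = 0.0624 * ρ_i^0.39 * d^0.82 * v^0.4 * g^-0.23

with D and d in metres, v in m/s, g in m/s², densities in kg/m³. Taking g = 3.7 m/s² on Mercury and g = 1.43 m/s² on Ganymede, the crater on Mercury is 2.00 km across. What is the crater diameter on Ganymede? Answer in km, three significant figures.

D ≈ 2.49 km

All impactor-dependent factors cancel in the ratio, leaving D_Ganymede/D_Mercury = (g_Ganymede/g_Mercury)^-0.23.
(1.43/3.7)^-0.23 = 0.3865^-0.23 = 1.244
D_Ganymede = 1.244 × 2.00 km = 2.49 km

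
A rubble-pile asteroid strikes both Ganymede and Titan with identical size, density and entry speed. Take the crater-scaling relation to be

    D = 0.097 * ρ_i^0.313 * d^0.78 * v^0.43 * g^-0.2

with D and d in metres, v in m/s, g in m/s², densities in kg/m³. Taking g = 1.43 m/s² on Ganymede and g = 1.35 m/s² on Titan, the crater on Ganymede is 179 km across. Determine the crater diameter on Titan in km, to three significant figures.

All impactor-dependent factors cancel in the ratio, leaving D_Titan/D_Ganymede = (g_Titan/g_Ganymede)^-0.2.
(1.35/1.43)^-0.2 = 0.9441^-0.2 = 1.012
D_Titan = 1.012 × 179 km = 181 km

D ≈ 181 km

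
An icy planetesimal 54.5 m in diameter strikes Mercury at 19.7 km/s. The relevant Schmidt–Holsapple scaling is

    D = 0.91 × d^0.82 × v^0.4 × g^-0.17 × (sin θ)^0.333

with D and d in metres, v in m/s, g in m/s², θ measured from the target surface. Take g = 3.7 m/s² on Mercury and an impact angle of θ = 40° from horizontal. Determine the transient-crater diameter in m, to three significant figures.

D ≈ 871 m

In SI units: v = 19700 m/s.
d^0.82 = 54.5^0.82 = 26.54
v^0.4 = 19700^0.4 = 52.21
g^-0.17 = 3.7^-0.17 = 0.8006
(sin 40°)^0.333 = 0.6428^0.333 = 0.8632
D = 0.91 × 26.54 × 52.21 × 0.8006 × 0.8632 = 871.4 m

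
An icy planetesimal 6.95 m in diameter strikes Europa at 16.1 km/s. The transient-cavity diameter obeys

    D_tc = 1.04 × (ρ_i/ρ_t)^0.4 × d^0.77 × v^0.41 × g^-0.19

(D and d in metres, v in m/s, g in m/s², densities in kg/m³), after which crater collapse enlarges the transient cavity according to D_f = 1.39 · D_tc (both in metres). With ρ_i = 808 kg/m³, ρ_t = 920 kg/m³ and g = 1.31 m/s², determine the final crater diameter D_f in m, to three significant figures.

v = 16100 m/s.
(ρ_i/ρ_t)^0.4 = (808/920)^0.4 = 0.9494
d^0.77 = 6.95^0.77 = 4.450
v^0.41 = 16100^0.41 = 53.06
g^-0.19 = 1.31^-0.19 = 0.9500
D_tc = 1.04 × 0.9494 × 4.450 × 53.06 × 0.9500 = 221.5 m
D_f = 1.39 × 221.5 = 307.9 m

D_f ≈ 308 m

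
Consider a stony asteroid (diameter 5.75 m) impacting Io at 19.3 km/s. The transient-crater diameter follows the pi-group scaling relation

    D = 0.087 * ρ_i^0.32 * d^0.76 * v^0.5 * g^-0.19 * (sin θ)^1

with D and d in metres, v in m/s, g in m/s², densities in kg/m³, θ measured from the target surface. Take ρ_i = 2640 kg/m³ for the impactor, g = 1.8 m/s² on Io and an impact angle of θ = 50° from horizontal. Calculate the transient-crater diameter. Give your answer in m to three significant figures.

In SI units: v = 19300 m/s.
ρ_i^0.32 = 2640^0.32 = 12.44
d^0.76 = 5.75^0.76 = 3.779
v^0.5 = 19300^0.5 = 138.9
g^-0.19 = 1.8^-0.19 = 0.8943
(sin 50°)^1 = 0.7660^1 = 0.7660
D = 0.087 × 12.44 × 3.779 × 138.9 × 0.8943 × 0.7660 = 389.2 m

D ≈ 389 m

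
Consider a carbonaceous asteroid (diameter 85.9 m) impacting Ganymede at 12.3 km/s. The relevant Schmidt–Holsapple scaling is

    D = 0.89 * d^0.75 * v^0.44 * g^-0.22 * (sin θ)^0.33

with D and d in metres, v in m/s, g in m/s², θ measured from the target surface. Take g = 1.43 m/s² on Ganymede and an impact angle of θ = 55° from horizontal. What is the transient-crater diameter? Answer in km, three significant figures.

D ≈ 1.37 km

In SI units: v = 12300 m/s.
d^0.75 = 85.9^0.75 = 28.22
v^0.44 = 12300^0.44 = 63.03
g^-0.22 = 1.43^-0.22 = 0.9243
(sin 55°)^0.33 = 0.8192^0.33 = 0.9363
D = 0.89 × 28.22 × 63.03 × 0.9243 × 0.9363 = 1370 m
   = 1.370 km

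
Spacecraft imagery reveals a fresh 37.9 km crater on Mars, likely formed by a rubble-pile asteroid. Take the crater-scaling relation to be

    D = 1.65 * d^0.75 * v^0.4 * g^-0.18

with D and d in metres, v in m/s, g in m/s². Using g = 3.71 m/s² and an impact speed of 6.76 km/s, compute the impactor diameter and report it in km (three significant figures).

d ≈ 8.11 km

Rearranging for d: d = [D / (1.65 · 6760^0.4 · 3.71^-0.18)]^(1/0.75).
D = 37900 m.
6760^0.4 = 34.04
3.71^-0.18 = 0.7898
Denominator = 1.65 × 34.04 × 0.7898 = 44.36
D / 44.36 = 37900 / 44.36 = 854.4
d = 854.4^(1/0.75) = 854.4^1.3333 = 8106 m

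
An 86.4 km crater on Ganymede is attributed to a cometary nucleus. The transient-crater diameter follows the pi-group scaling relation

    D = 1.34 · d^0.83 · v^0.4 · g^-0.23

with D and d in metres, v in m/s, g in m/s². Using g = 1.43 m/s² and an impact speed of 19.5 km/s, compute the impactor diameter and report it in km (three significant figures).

Rearranging for d: d = [D / (1.34 · 19500^0.4 · 1.43^-0.23)]^(1/0.83).
D = 86400 m.
19500^0.4 = 52.00
1.43^-0.23 = 0.9210
Denominator = 1.34 × 52.00 × 0.9210 = 64.18
D / 64.18 = 86400 / 64.18 = 1346
d = 1346^(1/0.83) = 1346^1.2048 = 5887 m

d ≈ 5.89 km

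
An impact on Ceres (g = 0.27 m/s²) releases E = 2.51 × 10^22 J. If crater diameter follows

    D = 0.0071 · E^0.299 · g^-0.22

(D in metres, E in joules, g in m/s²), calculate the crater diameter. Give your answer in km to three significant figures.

E^0.299 = (2.51 × 10^22)^0.299 = 4.983 × 10^6
g^-0.22 = 0.27^-0.22 = 1.334
D = 0.0071 × 4.983 × 10^6 × 1.334 = 47196 m
   = 47.20 km

D ≈ 47.2 km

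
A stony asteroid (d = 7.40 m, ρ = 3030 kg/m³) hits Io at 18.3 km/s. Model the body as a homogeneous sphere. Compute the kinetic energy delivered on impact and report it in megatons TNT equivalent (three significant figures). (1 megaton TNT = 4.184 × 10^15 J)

E ≈ 0.0257 Mt TNT

v = 18300 m/s.
Mass m = (π/6) ρ d³ = (π/6) × 3030 × (7.4)³ = 6.429 × 10^5 kg
E = ½ m v² = 0.5 × 6.429 × 10^5 × (18300)² = 1.077 × 10^14 J
   = 1.077 × 10^14 / 4.184×10^15 = 0.02574 Mt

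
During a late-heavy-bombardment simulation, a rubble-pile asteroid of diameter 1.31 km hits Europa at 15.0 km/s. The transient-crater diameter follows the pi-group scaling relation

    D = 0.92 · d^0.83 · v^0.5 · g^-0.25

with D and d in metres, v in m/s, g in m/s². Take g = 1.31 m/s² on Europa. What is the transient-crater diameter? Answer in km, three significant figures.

In SI units: d = 1310 m, v = 15000 m/s.
d^0.83 = 1310^0.83 = 386.7
v^0.5 = 15000^0.5 = 122.5
g^-0.25 = 1.31^-0.25 = 0.9347
D = 0.92 × 386.7 × 122.5 × 0.9347 = 40735 m
   = 40.74 km

D ≈ 40.7 km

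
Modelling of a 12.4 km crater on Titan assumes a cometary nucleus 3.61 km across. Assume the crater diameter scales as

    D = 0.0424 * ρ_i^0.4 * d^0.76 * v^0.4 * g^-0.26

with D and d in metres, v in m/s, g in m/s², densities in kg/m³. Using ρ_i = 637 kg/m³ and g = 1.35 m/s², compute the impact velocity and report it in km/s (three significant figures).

Rearranging for v: v = [D / (0.0424 · 637^0.4 · 3610^0.76 · 1.35^-0.26)]^(1/0.4).
D = 12400 m.
637^0.4 = 13.23
3610^0.76 = 505.5
1.35^-0.26 = 0.9249
Denominator = 0.0424 × 13.23 × 505.5 × 0.9249 = 262.3
D / 262.3 = 12400 / 262.3 = 47.27
v = 47.27^(1/0.4) = 47.27^2.5 = 15363 m/s

v ≈ 15.4 km/s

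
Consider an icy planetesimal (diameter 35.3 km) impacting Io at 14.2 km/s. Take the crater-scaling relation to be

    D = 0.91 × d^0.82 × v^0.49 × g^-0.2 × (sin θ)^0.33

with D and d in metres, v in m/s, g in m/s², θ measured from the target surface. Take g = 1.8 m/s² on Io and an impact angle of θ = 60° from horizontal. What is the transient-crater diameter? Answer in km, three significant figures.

D ≈ 448 km

In SI units: d = 35300 m, v = 14200 m/s.
d^0.82 = 35300^0.82 = 5360
v^0.49 = 14200^0.49 = 108.3
g^-0.2 = 1.8^-0.2 = 0.8891
(sin 60°)^0.33 = 0.8660^0.33 = 0.9536
D = 0.91 × 5360 × 108.3 × 0.8891 × 0.9536 = 4.479 × 10^5 m
   = 447.9 km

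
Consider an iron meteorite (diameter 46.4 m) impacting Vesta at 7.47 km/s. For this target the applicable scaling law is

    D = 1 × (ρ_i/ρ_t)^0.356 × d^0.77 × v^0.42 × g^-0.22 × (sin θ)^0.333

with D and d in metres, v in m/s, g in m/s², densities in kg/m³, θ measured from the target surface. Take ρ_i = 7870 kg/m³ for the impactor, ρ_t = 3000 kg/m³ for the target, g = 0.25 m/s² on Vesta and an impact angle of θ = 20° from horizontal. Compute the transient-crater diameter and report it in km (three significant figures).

In SI units: v = 7470 m/s.
(ρ_i/ρ_t)^0.356 = (7870/3000)^0.356 = 1.410
d^0.77 = 46.4^0.77 = 19.20
v^0.42 = 7470^0.42 = 42.34
g^-0.22 = 0.25^-0.22 = 1.357
(sin 20°)^0.333 = 0.3420^0.333 = 0.6996
D = 1 × 1.410 × 19.20 × 42.34 × 1.357 × 0.6996 = 1088 m
   = 1.088 km

D ≈ 1.09 km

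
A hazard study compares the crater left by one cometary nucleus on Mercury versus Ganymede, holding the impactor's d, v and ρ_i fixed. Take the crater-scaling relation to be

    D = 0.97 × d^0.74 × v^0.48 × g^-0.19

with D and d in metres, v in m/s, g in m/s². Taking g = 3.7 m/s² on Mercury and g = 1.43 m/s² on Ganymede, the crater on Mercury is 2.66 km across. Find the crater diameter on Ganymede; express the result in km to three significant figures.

D ≈ 3.19 km

All impactor-dependent factors cancel in the ratio, leaving D_Ganymede/D_Mercury = (g_Ganymede/g_Mercury)^-0.19.
(1.43/3.7)^-0.19 = 0.3865^-0.19 = 1.198
D_Ganymede = 1.198 × 2.66 km = 3.19 km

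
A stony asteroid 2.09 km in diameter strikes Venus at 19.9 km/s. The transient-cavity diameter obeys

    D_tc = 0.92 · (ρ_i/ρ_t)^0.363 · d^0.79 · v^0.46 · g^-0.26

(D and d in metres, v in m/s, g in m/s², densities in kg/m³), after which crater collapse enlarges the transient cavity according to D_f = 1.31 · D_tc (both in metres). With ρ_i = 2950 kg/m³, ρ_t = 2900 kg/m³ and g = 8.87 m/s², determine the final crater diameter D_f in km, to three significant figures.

In SI: d = 2090 m, v = 19900 m/s.
(ρ_i/ρ_t)^0.363 = (2950/2900)^0.363 = 1.006
d^0.79 = 2090^0.79 = 419.7
v^0.46 = 19900^0.46 = 94.95
g^-0.26 = 8.87^-0.26 = 0.5669
D_tc = 0.92 × 1.006 × 419.7 × 94.95 × 0.5669 = 20910 m
D_f = 1.31 × 20910 = 27392 m
     = 27.39 km

D_f ≈ 27.4 km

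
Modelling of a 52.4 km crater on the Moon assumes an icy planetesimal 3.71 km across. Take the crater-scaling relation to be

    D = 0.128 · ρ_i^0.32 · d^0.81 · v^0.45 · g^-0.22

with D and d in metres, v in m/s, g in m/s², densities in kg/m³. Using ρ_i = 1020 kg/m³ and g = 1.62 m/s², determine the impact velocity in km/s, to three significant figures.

v ≈ 10.2 km/s

Rearranging for v: v = [D / (0.128 · 1020^0.32 · 3710^0.81 · 1.62^-0.22)]^(1/0.45).
D = 52400 m.
1020^0.32 = 9.178
3710^0.81 = 778.4
1.62^-0.22 = 0.8993
Denominator = 0.128 × 9.178 × 778.4 × 0.8993 = 822.4
D / 822.4 = 52400 / 822.4 = 63.72
v = 63.72^(1/0.45) = 63.72^2.2222 = 10220 m/s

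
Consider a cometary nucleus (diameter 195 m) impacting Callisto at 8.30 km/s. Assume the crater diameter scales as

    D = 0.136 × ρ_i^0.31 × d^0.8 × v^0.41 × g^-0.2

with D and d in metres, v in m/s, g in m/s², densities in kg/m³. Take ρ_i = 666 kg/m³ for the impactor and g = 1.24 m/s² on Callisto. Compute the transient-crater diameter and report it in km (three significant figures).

D ≈ 2.69 km

In SI units: v = 8300 m/s.
ρ_i^0.31 = 666^0.31 = 7.504
d^0.8 = 195^0.8 = 67.92
v^0.41 = 8300^0.41 = 40.44
g^-0.2 = 1.24^-0.2 = 0.9579
D = 0.136 × 7.504 × 67.92 × 40.44 × 0.9579 = 2685 m
   = 2.685 km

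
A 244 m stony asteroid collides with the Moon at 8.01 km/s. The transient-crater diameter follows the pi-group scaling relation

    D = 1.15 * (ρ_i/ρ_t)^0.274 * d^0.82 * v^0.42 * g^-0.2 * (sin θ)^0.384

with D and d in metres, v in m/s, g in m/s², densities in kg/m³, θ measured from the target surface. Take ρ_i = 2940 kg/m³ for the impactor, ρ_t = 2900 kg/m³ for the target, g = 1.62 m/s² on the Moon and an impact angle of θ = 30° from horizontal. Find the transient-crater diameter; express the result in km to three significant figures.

D ≈ 3.18 km

In SI units: v = 8010 m/s.
(ρ_i/ρ_t)^0.274 = (2940/2900)^0.274 = 1.004
d^0.82 = 244^0.82 = 90.71
v^0.42 = 8010^0.42 = 43.60
g^-0.2 = 1.62^-0.2 = 0.9080
(sin 30°)^0.384 = 0.5000^0.384 = 0.7663
D = 1.15 × 1.004 × 90.71 × 43.60 × 0.9080 × 0.7663 = 3177 m
   = 3.177 km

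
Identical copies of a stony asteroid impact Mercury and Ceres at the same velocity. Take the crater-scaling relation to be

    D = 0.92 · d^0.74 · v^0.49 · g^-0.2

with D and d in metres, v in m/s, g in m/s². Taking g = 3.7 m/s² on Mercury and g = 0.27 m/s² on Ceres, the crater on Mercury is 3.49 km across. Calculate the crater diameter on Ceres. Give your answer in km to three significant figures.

D ≈ 5.89 km

All impactor-dependent factors cancel in the ratio, leaving D_Ceres/D_Mercury = (g_Ceres/g_Mercury)^-0.2.
(0.27/3.7)^-0.2 = 0.07297^-0.2 = 1.688
D_Ceres = 1.688 × 3.49 km = 5.89 km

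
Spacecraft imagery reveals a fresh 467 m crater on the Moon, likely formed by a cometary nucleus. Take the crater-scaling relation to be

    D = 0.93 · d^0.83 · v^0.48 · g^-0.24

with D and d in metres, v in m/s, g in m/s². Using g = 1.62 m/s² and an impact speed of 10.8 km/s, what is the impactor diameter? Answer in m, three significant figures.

Rearranging for d: d = [D / (0.93 · 10800^0.48 · 1.62^-0.24)]^(1/0.83).
10800^0.48 = 86.31
1.62^-0.24 = 0.8907
Denominator = 0.93 × 86.31 × 0.8907 = 71.49
D / 71.49 = 467 / 71.49 = 6.532
d = 6.532^(1/0.83) = 6.532^1.2048 = 9.593 m

d ≈ 9.59 m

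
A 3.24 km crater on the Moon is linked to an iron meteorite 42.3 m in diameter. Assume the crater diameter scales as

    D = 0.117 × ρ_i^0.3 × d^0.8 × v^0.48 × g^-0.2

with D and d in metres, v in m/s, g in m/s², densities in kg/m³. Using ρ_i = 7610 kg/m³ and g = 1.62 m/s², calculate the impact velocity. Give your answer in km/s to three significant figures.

Rearranging for v: v = [D / (0.117 · 7610^0.3 · 42.3^0.8 · 1.62^-0.2)]^(1/0.48).
D = 3240 m.
7610^0.3 = 14.60
42.3^0.8 = 20.00
1.62^-0.2 = 0.9080
Denominator = 0.117 × 14.60 × 20.00 × 0.9080 = 31.02
D / 31.02 = 3240 / 31.02 = 104.4
v = 104.4^(1/0.48) = 104.4^2.0833 = 16053 m/s

v ≈ 16.1 km/s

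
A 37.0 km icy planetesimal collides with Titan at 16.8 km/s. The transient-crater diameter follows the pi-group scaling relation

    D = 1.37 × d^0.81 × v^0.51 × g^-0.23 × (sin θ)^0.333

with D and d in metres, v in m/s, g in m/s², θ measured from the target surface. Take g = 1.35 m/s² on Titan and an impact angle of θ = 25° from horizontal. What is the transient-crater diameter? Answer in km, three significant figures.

D ≈ 688 km

In SI units: d = 37000 m, v = 16800 m/s.
d^0.81 = 37000^0.81 = 5015
v^0.51 = 16800^0.51 = 142.9
g^-0.23 = 1.35^-0.23 = 0.9333
(sin 25°)^0.333 = 0.4226^0.333 = 0.7506
D = 1.37 × 5015 × 142.9 × 0.9333 × 0.7506 = 6.878 × 10^5 m
   = 687.8 km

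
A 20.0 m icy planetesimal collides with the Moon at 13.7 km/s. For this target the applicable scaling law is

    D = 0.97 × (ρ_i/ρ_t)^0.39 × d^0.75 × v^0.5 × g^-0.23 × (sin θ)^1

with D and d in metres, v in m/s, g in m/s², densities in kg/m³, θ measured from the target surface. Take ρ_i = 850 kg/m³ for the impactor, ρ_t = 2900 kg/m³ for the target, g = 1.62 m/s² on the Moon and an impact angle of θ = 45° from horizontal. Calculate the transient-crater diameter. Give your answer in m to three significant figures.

D ≈ 421 m

In SI units: v = 13700 m/s.
(ρ_i/ρ_t)^0.39 = (850/2900)^0.39 = 0.6196
d^0.75 = 20^0.75 = 9.457
v^0.5 = 13700^0.5 = 117.0
g^-0.23 = 1.62^-0.23 = 0.8950
(sin 45°)^1 = 0.7071^1 = 0.7071
D = 0.97 × 0.6196 × 9.457 × 117.0 × 0.8950 × 0.7071 = 420.8 m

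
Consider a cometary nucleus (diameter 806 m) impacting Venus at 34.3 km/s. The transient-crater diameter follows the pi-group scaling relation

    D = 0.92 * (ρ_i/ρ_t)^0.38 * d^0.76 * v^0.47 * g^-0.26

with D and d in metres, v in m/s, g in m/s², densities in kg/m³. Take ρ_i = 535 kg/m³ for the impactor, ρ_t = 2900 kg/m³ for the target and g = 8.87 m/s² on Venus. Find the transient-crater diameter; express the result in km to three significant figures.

In SI units: v = 34300 m/s.
(ρ_i/ρ_t)^0.38 = (535/2900)^0.38 = 0.5261
d^0.76 = 806^0.76 = 161.7
v^0.47 = 34300^0.47 = 135.4
g^-0.26 = 8.87^-0.26 = 0.5669
D = 0.92 × 0.5261 × 161.7 × 135.4 × 0.5669 = 6007 m
   = 6.007 km

D ≈ 6.01 km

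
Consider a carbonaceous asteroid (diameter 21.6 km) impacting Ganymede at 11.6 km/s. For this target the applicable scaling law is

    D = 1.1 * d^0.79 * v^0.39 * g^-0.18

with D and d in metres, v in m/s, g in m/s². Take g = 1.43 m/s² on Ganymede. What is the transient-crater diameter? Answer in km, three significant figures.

In SI units: d = 21600 m, v = 11600 m/s.
d^0.79 = 21600^0.79 = 2656
v^0.39 = 11600^0.39 = 38.47
g^-0.18 = 1.43^-0.18 = 0.9376
D = 1.1 × 2656 × 38.47 × 0.9376 = 1.054 × 10^5 m
   = 105.4 km

D ≈ 105 km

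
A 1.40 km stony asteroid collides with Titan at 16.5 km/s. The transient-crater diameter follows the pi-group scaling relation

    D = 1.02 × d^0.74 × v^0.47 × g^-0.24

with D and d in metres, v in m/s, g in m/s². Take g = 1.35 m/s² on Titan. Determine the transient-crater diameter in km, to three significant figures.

D ≈ 19.4 km

In SI units: d = 1400 m, v = 16500 m/s.
d^0.74 = 1400^0.74 = 212.9
v^0.47 = 16500^0.47 = 95.99
g^-0.24 = 1.35^-0.24 = 0.9305
D = 1.02 × 212.9 × 95.99 × 0.9305 = 19396 m
   = 19.40 km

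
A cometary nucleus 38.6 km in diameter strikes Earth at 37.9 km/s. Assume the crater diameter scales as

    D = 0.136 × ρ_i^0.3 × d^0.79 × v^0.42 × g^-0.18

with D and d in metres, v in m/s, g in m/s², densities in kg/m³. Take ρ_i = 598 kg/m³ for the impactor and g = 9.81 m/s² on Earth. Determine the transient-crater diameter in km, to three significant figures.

D ≈ 216 km

In SI units: d = 38600 m, v = 37900 m/s.
ρ_i^0.3 = 598^0.3 = 6.808
d^0.79 = 38600^0.79 = 4201
v^0.42 = 37900^0.42 = 83.76
g^-0.18 = 9.81^-0.18 = 0.6630
D = 0.136 × 6.808 × 4201 × 83.76 × 0.6630 = 2.160 × 10^5 m
   = 216.0 km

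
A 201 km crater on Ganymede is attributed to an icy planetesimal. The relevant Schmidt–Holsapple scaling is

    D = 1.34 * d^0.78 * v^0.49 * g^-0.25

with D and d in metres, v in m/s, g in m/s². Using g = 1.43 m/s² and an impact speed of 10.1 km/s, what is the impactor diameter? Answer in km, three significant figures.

Rearranging for d: d = [D / (1.34 · 10100^0.49 · 1.43^-0.25)]^(1/0.78).
D = 201000 m.
10100^0.49 = 91.65
1.43^-0.25 = 0.9145
Denominator = 1.34 × 91.65 × 0.9145 = 112.3
D / 112.3 = 201000 / 112.3 = 1790
d = 1790^(1/0.78) = 1790^1.2821 = 14808 m

d ≈ 14.8 km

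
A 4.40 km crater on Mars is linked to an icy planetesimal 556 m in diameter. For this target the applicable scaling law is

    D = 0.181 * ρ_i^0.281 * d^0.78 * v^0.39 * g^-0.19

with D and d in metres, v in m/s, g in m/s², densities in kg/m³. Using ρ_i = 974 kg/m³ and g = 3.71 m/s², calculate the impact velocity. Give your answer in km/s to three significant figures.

v ≈ 7.58 km/s

Rearranging for v: v = [D / (0.181 · 974^0.281 · 556^0.78 · 3.71^-0.19)]^(1/0.39).
D = 4400 m.
974^0.281 = 6.915
556^0.78 = 138.4
3.71^-0.19 = 0.7795
Denominator = 0.181 × 6.915 × 138.4 × 0.7795 = 135.0
D / 135.0 = 4400 / 135.0 = 32.59
v = 32.59^(1/0.39) = 32.59^2.5641 = 7581 m/s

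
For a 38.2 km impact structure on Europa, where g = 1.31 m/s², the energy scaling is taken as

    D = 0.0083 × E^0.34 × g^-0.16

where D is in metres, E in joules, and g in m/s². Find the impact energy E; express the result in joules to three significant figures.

Rearranging: E = [D / (0.0083 · g^-0.16)]^(1/0.34).
D = 38200 m.
g^-0.16 = 1.31^-0.16 = 0.9577
D / (0.0083 × 0.9577) = 38200 / (7.949 × 10^-3) = 4.806 × 10^6
E = (4.806 × 10^6)^2.9412 = 4.492 × 10^19 J

E ≈ 4.49 × 10^19 J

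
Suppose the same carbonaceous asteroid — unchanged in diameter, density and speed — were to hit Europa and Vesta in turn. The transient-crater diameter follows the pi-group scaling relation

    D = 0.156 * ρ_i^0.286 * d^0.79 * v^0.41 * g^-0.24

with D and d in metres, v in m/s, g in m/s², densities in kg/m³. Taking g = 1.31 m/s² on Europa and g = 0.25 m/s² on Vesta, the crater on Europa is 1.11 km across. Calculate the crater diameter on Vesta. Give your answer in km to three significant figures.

D ≈ 1.65 km

All impactor-dependent factors cancel in the ratio, leaving D_Vesta/D_Europa = (g_Vesta/g_Europa)^-0.24.
(0.25/1.31)^-0.24 = 0.1908^-0.24 = 1.488
D_Vesta = 1.488 × 1.11 km = 1.65 km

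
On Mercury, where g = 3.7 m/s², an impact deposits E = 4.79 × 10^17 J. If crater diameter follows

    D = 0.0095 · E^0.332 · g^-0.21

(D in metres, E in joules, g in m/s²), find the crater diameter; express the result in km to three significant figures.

E^0.332 = (4.79 × 10^17)^0.332 = 7.411 × 10^5
g^-0.21 = 3.7^-0.21 = 0.7598
D = 0.0095 × 7.411 × 10^5 × 0.7598 = 5349 m
   = 5.349 km

D ≈ 5.35 km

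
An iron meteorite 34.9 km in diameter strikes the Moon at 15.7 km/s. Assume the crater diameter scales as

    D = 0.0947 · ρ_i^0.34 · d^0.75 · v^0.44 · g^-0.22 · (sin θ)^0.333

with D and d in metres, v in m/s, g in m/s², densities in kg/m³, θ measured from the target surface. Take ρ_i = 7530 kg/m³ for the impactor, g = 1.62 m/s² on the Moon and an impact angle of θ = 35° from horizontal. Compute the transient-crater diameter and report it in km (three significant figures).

In SI units: d = 34900 m, v = 15700 m/s.
ρ_i^0.34 = 7530^0.34 = 20.80
d^0.75 = 34900^0.75 = 2553
v^0.44 = 15700^0.44 = 70.18
g^-0.22 = 1.62^-0.22 = 0.8993
(sin 35°)^0.333 = 0.5736^0.333 = 0.8310
D = 0.0947 × 20.80 × 2553 × 70.18 × 0.8993 × 0.8310 = 2.637 × 10^5 m
   = 263.7 km

D ≈ 264 km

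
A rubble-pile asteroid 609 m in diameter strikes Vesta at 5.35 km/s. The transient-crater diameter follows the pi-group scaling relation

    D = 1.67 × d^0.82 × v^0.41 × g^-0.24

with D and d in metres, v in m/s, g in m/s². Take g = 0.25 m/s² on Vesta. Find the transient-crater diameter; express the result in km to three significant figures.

D ≈ 15.1 km

In SI units: v = 5350 m/s.
d^0.82 = 609^0.82 = 192.0
v^0.41 = 5350^0.41 = 33.78
g^-0.24 = 0.25^-0.24 = 1.395
D = 1.67 × 192.0 × 33.78 × 1.395 = 15110 m
   = 15.11 km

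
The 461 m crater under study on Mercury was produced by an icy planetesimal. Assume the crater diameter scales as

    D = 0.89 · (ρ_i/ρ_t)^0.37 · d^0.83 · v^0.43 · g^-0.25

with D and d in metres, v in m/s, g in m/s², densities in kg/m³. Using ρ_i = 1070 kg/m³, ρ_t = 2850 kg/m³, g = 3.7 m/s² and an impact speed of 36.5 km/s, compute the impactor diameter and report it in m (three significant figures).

d ≈ 18.5 m

Rearranging for d: d = [D / (0.89 · (1070/2850)^0.37 · 36500^0.43 · 3.7^-0.25)]^(1/0.83).
(1070/2850)^0.37 = 0.6960
36500^0.43 = 91.58
3.7^-0.25 = 0.7210
Denominator = 0.89 × 0.6960 × 91.58 × 0.7210 = 40.90
D / 40.90 = 461 / 40.90 = 11.27
d = 11.27^(1/0.83) = 11.27^1.2048 = 18.51 m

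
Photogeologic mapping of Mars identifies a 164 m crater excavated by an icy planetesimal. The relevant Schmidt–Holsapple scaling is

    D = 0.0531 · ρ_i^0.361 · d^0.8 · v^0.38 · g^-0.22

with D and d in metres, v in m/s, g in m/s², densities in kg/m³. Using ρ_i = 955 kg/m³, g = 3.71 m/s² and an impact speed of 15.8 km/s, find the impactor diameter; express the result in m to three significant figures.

d ≈ 15.1 m

Rearranging for d: d = [D / (0.0531 · 955^0.361 · 15800^0.38 · 3.71^-0.22)]^(1/0.8).
955^0.361 = 11.91
15800^0.38 = 39.40
3.71^-0.22 = 0.7494
Denominator = 0.0531 × 11.91 × 39.40 × 0.7494 = 18.67
D / 18.67 = 164 / 18.67 = 8.784
d = 8.784^(1/0.8) = 8.784^1.25 = 15.12 m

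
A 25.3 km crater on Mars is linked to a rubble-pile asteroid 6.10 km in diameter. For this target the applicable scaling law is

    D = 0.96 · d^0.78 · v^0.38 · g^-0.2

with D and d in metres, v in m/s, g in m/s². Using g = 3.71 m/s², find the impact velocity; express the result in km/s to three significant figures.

v ≈ 14.6 km/s

Rearranging for v: v = [D / (0.96 · 6100^0.78 · 3.71^-0.2)]^(1/0.38).
D = 25300 m.
6100^0.78 = 896.5
3.71^-0.2 = 0.7694
Denominator = 0.96 × 896.5 × 0.7694 = 662.2
D / 662.2 = 25300 / 662.2 = 38.21
v = 38.21^(1/0.38) = 38.21^2.6316 = 14577 m/s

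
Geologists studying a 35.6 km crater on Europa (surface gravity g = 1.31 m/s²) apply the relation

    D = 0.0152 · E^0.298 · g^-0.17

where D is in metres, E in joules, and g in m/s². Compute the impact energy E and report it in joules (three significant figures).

Rearranging: E = [D / (0.0152 · g^-0.17)]^(1/0.298).
D = 35600 m.
g^-0.17 = 1.31^-0.17 = 0.9551
D / (0.0152 × 0.9551) = 35600 / (0.01452) = 2.452 × 10^6
E = (2.452 × 10^6)^3.3557 = 2.763 × 10^21 J

E ≈ 2.76 × 10^21 J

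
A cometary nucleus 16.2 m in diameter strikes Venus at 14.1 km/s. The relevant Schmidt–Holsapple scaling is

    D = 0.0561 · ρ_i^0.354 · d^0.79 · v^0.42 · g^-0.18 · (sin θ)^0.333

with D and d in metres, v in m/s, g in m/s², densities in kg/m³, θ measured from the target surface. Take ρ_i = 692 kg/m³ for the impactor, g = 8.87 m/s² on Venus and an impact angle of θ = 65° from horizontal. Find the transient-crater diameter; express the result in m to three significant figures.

D ≈ 185 m

In SI units: v = 14100 m/s.
ρ_i^0.354 = 692^0.354 = 10.13
d^0.79 = 16.2^0.79 = 9.026
v^0.42 = 14100^0.42 = 55.29
g^-0.18 = 8.87^-0.18 = 0.6751
(sin 65°)^0.333 = 0.9063^0.333 = 0.9678
D = 0.0561 × 10.13 × 9.026 × 55.29 × 0.6751 × 0.9678 = 185.3 m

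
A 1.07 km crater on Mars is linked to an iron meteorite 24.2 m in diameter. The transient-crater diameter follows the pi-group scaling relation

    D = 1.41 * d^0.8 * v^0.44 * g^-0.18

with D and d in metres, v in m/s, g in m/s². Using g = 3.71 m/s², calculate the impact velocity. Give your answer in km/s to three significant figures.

v ≈ 18.3 km/s

Rearranging for v: v = [D / (1.41 · 24.2^0.8 · 3.71^-0.18)]^(1/0.44).
D = 1070 m.
24.2^0.8 = 12.80
3.71^-0.18 = 0.7898
Denominator = 1.41 × 12.80 × 0.7898 = 14.25
D / 14.25 = 1070 / 14.25 = 75.09
v = 75.09^(1/0.44) = 75.09^2.2727 = 18308 m/s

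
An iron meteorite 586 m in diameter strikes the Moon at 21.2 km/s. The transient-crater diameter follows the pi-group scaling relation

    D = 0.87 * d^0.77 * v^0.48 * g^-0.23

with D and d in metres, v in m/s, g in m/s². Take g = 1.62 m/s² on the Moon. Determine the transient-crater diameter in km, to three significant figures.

D ≈ 12.6 km

In SI units: v = 21200 m/s.
d^0.77 = 586^0.77 = 135.3
v^0.48 = 21200^0.48 = 119.3
g^-0.23 = 1.62^-0.23 = 0.8950
D = 0.87 × 135.3 × 119.3 × 0.8950 = 12568 m
   = 12.57 km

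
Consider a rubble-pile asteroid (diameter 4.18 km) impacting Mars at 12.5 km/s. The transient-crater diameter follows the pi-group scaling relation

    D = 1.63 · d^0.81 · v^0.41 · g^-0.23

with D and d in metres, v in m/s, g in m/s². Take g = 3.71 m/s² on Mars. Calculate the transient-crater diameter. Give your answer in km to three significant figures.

In SI units: d = 4180 m, v = 12500 m/s.
d^0.81 = 4180^0.81 = 857.3
v^0.41 = 12500^0.41 = 47.83
g^-0.23 = 3.71^-0.23 = 0.7397
D = 1.63 × 857.3 × 47.83 × 0.7397 = 49440 m
   = 49.44 km

D ≈ 49.4 km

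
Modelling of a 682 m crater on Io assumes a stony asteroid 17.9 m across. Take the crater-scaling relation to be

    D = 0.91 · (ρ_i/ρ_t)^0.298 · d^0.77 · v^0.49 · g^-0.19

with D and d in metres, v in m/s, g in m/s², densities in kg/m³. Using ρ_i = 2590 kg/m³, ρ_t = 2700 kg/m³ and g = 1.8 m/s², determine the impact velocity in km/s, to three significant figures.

Rearranging for v: v = [D / (0.91 · (2590/2700)^0.298 · 17.9^0.77 · 1.8^-0.19)]^(1/0.49).
(2590/2700)^0.298 = 0.9877
17.9^0.77 = 9.219
1.8^-0.19 = 0.8943
Denominator = 0.91 × 0.9877 × 9.219 × 0.8943 = 7.410
D / 7.410 = 682 / 7.410 = 92.04
v = 92.04^(1/0.49) = 92.04^2.0408 = 10188 m/s

v ≈ 10.2 km/s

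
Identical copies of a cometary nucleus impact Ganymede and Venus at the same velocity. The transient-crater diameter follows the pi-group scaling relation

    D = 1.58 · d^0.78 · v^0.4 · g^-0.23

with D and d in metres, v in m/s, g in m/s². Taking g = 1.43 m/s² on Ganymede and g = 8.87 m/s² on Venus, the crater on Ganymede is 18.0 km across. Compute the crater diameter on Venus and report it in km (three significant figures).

D ≈ 11.8 km

All impactor-dependent factors cancel in the ratio, leaving D_Venus/D_Ganymede = (g_Venus/g_Ganymede)^-0.23.
(8.87/1.43)^-0.23 = 6.203^-0.23 = 0.6572
D_Venus = 0.6572 × 18.0 km = 11.8 km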